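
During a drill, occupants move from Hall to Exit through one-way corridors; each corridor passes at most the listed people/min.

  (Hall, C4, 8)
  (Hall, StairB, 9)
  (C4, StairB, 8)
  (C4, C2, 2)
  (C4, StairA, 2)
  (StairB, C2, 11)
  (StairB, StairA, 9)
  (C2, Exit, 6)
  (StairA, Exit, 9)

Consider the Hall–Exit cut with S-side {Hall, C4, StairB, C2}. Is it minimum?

Given cut capacity: 2 + 9 + 6 = 17.
Augment Hall→C4→C2→Exit: bottleneck 2, flow now 2.
Augment Hall→C4→StairA→Exit: bottleneck 2, flow now 4.
Augment Hall→StairB→C2→Exit: bottleneck 4, flow now 8.
Augment Hall→StairB→StairA→Exit: bottleneck 5, flow now 13.
Augment Hall→C4→StairB→StairA→Exit: bottleneck 2, flow now 15.
No augmenting path remains; maximum flow = 15.
In the residual graph, reachable from Hall: {Hall, C4, StairB, C2, StairA}.
Min-cut edges: C2→Exit (6), StairA→Exit (9); capacity 6 + 9 = 15.
Cut capacity 17 exceeds the max flow 15, so it is not minimum.

No — its capacity is 17, but the minimum cut has capacity 15.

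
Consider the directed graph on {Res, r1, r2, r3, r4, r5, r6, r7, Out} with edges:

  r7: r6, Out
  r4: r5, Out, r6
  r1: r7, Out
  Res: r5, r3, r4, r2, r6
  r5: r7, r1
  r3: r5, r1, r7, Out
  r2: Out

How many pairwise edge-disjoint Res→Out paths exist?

4

Assign every edge capacity 1; by Menger, the answer equals the max flow.
Path Res→r2→Out (+1); total 1.
Path Res→r3→Out (+1); total 2.
Path Res→r4→Out (+1); total 3.
Path Res→r5→r1→Out (+1); total 4.
No residual Res→Out path; max flow = 4.
Certifying cut of size 4: {Res→r2, Res→r3, Res→r4, Res→r5}.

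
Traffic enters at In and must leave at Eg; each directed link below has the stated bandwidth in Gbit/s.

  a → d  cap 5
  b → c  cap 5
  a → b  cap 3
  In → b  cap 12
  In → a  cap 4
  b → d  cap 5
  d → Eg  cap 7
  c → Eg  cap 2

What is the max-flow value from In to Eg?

9

Augment In→a→d→Eg: bottleneck 4, flow now 4.
Augment In→b→c→Eg: bottleneck 2, flow now 6.
Augment In→b→d→Eg: bottleneck 3, flow now 9.
No augmenting path remains; maximum flow = 9.
In the residual graph, reachable from In: {In, a, b, c, d}.
Min-cut edges: c→Eg (2), d→Eg (7); capacity 2 + 7 = 9.
This cut is saturated, so no flow can exceed 9.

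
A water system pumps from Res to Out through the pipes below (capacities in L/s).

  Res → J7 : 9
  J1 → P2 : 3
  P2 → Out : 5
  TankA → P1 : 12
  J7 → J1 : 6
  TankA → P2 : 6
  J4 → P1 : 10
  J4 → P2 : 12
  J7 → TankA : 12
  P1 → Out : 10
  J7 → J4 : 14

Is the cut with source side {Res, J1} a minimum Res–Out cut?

No — its capacity is 12, but the minimum cut has capacity 9.

Given cut capacity: 9 + 3 = 12.
Augment Res→J7→TankA→P2→Out: bottleneck 5, flow now 5.
Augment Res→J7→TankA→P1→Out: bottleneck 4, flow now 9.
No augmenting path remains; maximum flow = 9.
In the residual graph, reachable from Res: {Res}.
Min-cut edges: Res→J7 (9); capacity 9 = 9.
Cut capacity 12 exceeds the max flow 9, so it is not minimum.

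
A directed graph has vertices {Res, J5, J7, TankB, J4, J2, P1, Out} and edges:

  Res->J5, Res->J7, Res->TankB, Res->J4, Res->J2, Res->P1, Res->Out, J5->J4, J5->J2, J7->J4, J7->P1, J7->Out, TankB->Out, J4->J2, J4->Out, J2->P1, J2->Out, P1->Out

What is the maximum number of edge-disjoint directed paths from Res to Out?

6

Assign every edge capacity 1; by Menger, the answer equals the max flow.
Path Res→Out (+1); total 1.
Path Res→J7→Out (+1); total 2.
Path Res→TankB→Out (+1); total 3.
Path Res→J4→Out (+1); total 4.
Path Res→J2→Out (+1); total 5.
Path Res→P1→Out (+1); total 6.
No residual Res→Out path; max flow = 6.
Certifying cut of size 6: {J2→Out, J4→Out, P1→Out, Res→J7, Res→Out, Res→TankB}.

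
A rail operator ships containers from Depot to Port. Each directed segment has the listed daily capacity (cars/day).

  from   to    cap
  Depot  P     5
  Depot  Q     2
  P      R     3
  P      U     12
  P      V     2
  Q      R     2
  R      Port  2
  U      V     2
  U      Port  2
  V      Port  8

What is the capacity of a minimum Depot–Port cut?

Augment Depot→P→R→Port: bottleneck 2, flow now 2.
Augment Depot→P→U→Port: bottleneck 2, flow now 4.
Augment Depot→P→V→Port: bottleneck 1, flow now 5.
Augment Depot→Q→R→P→V→Port: bottleneck 1, flow now 6. (uses reverse residual edge)
Augment Depot→Q→R→P→U→V→Port: bottleneck 1, flow now 7. (uses reverse residual edge)
No augmenting path remains; maximum flow = 7.
By max-flow min-cut, the minimum cut capacity equals the max flow.
In the residual graph, reachable from Depot: {Depot}.
Min-cut edges: Depot→P (5), Depot→Q (2); capacity 5 + 2 = 7.

7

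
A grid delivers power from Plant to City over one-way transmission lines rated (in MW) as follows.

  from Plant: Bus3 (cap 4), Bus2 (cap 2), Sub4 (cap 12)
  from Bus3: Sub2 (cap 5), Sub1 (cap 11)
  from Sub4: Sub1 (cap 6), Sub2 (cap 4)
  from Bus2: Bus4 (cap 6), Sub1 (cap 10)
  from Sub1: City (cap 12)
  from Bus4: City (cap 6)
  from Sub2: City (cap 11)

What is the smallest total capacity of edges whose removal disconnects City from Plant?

Augment Plant→Bus3→Sub1→City: bottleneck 4, flow now 4.
Augment Plant→Sub4→Sub1→City: bottleneck 6, flow now 10.
Augment Plant→Sub4→Sub2→City: bottleneck 4, flow now 14.
Augment Plant→Bus2→Sub1→City: bottleneck 2, flow now 16.
No augmenting path remains; maximum flow = 16.
By max-flow min-cut, the minimum cut capacity equals the max flow.
In the residual graph, reachable from Plant: {Plant, Sub4}.
Min-cut edges: Plant→Bus3 (4), Plant→Bus2 (2), Sub4→Sub1 (6), Sub4→Sub2 (4); capacity 4 + 2 + 6 + 4 = 16.

16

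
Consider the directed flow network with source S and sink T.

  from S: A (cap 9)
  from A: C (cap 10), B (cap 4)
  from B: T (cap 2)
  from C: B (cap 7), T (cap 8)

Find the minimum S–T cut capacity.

9

Augment S→A→B→T: bottleneck 2, flow now 2.
Augment S→A→C→T: bottleneck 7, flow now 9.
No augmenting path remains; maximum flow = 9.
By max-flow min-cut, the minimum cut capacity equals the max flow.
In the residual graph, reachable from S: {S}.
Min-cut edges: S→A (9); capacity 9 = 9.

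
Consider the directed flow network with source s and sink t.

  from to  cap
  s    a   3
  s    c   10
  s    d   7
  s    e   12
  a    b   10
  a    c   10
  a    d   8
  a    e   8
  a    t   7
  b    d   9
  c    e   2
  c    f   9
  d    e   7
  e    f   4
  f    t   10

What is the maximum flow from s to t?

13

Augment s→a→t: bottleneck 3, flow now 3.
Augment s→c→f→t: bottleneck 9, flow now 12.
Augment s→e→f→t: bottleneck 1, flow now 13.
No augmenting path remains; maximum flow = 13.
In the residual graph, reachable from s: {s, c, d, e, f}.
Min-cut edges: s→a (3), f→t (10); capacity 3 + 10 = 13.
This cut is saturated, so no flow can exceed 13.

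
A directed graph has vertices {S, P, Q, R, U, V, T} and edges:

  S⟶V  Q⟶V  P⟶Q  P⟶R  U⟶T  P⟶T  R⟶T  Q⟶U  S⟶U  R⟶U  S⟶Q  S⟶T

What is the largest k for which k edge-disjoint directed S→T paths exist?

Assign every edge capacity 1; by Menger, the answer equals the max flow.
Path S→T (+1); total 1.
Path S→U→T (+1); total 2.
No residual S→T path; max flow = 2.
Certifying cut of size 2: {S→T, U→T}.

2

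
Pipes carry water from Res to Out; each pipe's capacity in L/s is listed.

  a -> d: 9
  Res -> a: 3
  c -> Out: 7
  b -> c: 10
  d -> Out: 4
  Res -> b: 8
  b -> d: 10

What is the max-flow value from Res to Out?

Augment Res→a→d→Out: bottleneck 3, flow now 3.
Augment Res→b→c→Out: bottleneck 7, flow now 10.
Augment Res→b→d→Out: bottleneck 1, flow now 11.
No augmenting path remains; maximum flow = 11.
In the residual graph, reachable from Res: {Res}.
Min-cut edges: Res→a (3), Res→b (8); capacity 3 + 8 = 11.
This cut is saturated, so no flow can exceed 11.

11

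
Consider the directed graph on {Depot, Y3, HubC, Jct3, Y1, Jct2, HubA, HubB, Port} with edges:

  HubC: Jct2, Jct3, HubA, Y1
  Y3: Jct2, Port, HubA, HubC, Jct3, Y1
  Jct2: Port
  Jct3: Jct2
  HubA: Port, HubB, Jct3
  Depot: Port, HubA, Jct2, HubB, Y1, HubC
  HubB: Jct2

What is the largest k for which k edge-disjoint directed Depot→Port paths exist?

Assign every edge capacity 1; by Menger, the answer equals the max flow.
Path Depot→Port (+1); total 1.
Path Depot→Jct2→Port (+1); total 2.
Path Depot→HubA→Port (+1); total 3.
No residual Depot→Port path; max flow = 3.
Certifying cut of size 3: {Depot→Port, HubA→Port, Jct2→Port}.

3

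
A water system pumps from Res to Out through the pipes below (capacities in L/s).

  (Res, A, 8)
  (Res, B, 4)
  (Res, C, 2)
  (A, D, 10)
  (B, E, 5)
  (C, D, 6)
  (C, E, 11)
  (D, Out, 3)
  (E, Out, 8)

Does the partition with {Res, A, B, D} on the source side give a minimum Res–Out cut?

No — its capacity is 10, but the minimum cut has capacity 9.

Given cut capacity: 2 + 5 + 3 = 10.
Augment Res→A→D→Out: bottleneck 3, flow now 3.
Augment Res→B→E→Out: bottleneck 4, flow now 7.
Augment Res→C→E→Out: bottleneck 2, flow now 9.
No augmenting path remains; maximum flow = 9.
In the residual graph, reachable from Res: {Res, A, D}.
Min-cut edges: Res→B (4), Res→C (2), D→Out (3); capacity 4 + 2 + 3 = 9.
Cut capacity 10 exceeds the max flow 9, so it is not minimum.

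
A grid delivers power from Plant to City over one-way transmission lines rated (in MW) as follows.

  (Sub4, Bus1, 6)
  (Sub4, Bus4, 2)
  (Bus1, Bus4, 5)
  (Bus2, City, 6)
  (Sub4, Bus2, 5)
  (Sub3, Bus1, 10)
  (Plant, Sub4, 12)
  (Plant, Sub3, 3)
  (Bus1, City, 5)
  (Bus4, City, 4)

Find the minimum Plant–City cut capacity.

Augment Plant→Sub4→Bus2→City: bottleneck 5, flow now 5.
Augment Plant→Sub4→Bus1→City: bottleneck 5, flow now 10.
Augment Plant→Sub4→Bus4→City: bottleneck 2, flow now 12.
Augment Plant→Sub3→Bus1→Bus4→City: bottleneck 2, flow now 14.
No augmenting path remains; maximum flow = 14.
By max-flow min-cut, the minimum cut capacity equals the max flow.
In the residual graph, reachable from Plant: {Plant, Sub4, Sub3, Bus1, Bus4}.
Min-cut edges: Sub4→Bus2 (5), Bus1→City (5), Bus4→City (4); capacity 5 + 5 + 4 = 14.

14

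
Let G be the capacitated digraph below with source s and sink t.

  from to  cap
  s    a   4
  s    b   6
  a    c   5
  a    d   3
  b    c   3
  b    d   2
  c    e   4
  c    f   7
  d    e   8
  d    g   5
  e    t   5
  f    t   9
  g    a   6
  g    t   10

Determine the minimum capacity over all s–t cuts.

9

Augment s→a→c→e→t: bottleneck 4, flow now 4.
Augment s→b→c→f→t: bottleneck 3, flow now 7.
Augment s→b→d→e→t: bottleneck 1, flow now 8.
Augment s→b→d→g→t: bottleneck 1, flow now 9.
No augmenting path remains; maximum flow = 9.
By max-flow min-cut, the minimum cut capacity equals the max flow.
In the residual graph, reachable from s: {s, b}.
Min-cut edges: s→a (4), b→c (3), b→d (2); capacity 4 + 3 + 2 = 9.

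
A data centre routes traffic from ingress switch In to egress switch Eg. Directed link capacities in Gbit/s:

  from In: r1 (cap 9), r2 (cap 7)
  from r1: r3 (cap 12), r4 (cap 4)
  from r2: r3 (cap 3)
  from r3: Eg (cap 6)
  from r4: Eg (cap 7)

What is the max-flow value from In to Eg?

Augment In→r1→r3→Eg: bottleneck 6, flow now 6.
Augment In→r1→r4→Eg: bottleneck 3, flow now 9.
Augment In→r2→r3→r1→r4→Eg: bottleneck 1, flow now 10. (uses reverse residual edge)
No augmenting path remains; maximum flow = 10.
In the residual graph, reachable from In: {In, r1, r2, r3}.
Min-cut edges: r1→r4 (4), r3→Eg (6); capacity 4 + 6 = 10.
This cut is saturated, so no flow can exceed 10.

10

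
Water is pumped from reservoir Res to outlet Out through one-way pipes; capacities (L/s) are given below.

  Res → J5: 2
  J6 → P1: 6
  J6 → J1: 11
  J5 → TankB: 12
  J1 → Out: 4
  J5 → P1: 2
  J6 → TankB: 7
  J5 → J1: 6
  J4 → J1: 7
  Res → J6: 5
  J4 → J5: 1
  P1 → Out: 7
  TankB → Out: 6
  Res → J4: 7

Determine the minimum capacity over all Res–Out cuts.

Augment Res→J5→TankB→Out: bottleneck 2, flow now 2.
Augment Res→J4→J1→Out: bottleneck 4, flow now 6.
Augment Res→J6→TankB→Out: bottleneck 4, flow now 10.
Augment Res→J6→P1→Out: bottleneck 1, flow now 11.
Augment Res→J4→J5→P1→Out: bottleneck 1, flow now 12.
No augmenting path remains; maximum flow = 12.
By max-flow min-cut, the minimum cut capacity equals the max flow.
In the residual graph, reachable from Res: {Res, J4, J1}.
Min-cut edges: Res→J5 (2), Res→J6 (5), J4→J5 (1), J1→Out (4); capacity 2 + 5 + 1 + 4 = 12.

12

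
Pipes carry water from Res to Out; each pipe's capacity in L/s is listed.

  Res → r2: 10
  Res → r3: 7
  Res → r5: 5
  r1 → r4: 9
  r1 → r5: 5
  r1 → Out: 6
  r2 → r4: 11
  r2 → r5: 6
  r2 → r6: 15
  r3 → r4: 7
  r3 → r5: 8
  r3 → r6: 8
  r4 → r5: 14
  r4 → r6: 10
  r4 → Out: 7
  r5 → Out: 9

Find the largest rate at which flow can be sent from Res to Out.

16

Augment Res→r5→Out: bottleneck 5, flow now 5.
Augment Res→r2→r4→Out: bottleneck 7, flow now 12.
Augment Res→r2→r5→Out: bottleneck 3, flow now 15.
Augment Res→r3→r5→Out: bottleneck 1, flow now 16.
No augmenting path remains; maximum flow = 16.
In the residual graph, reachable from Res: {Res, r2, r3, r4, r5, r6}.
Min-cut edges: r4→Out (7), r5→Out (9); capacity 7 + 9 = 16.
This cut is saturated, so no flow can exceed 16.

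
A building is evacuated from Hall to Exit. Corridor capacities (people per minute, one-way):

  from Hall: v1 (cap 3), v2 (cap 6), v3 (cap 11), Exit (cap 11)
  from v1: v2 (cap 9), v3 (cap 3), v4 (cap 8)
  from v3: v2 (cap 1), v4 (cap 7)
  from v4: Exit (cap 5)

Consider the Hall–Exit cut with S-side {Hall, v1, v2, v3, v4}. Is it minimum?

Yes — it is a minimum cut (capacity 16).

Given cut capacity: 11 + 5 = 16.
Augment Hall→Exit: bottleneck 11, flow now 11.
Augment Hall→v1→v4→Exit: bottleneck 3, flow now 14.
Augment Hall→v3→v4→Exit: bottleneck 2, flow now 16.
No augmenting path remains; maximum flow = 16.
Cut capacity 16 equals the max flow, so it is a minimum cut.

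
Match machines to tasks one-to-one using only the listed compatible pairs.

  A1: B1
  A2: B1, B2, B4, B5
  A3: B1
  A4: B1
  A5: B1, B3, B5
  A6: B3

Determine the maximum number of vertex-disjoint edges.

4

Unit-capacity flow: source→left, listed edges, right→sink; max matching = max flow.
Augmenting path A1→B1 (+1); matched 1.
Augmenting path A2→B2 (+1); matched 2.
Augmenting path A5→B3 (+1); matched 3.
Augmenting path A6→B3→A5→B5 (+1); matched 4.
No augmenting path remains; maximum matching = 4.
König certificate: {A2, A5, A6, B1} is a vertex cover of size 4 (every listed pair touches it), so no matching can be larger.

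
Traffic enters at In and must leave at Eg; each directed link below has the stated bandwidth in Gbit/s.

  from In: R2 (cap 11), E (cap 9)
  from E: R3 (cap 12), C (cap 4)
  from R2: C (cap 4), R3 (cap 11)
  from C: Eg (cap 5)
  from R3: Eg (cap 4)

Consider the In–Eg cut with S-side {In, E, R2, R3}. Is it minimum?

Given cut capacity: 4 + 4 + 4 = 12.
Augment In→E→C→Eg: bottleneck 4, flow now 4.
Augment In→E→R3→Eg: bottleneck 4, flow now 8.
Augment In→R2→C→Eg: bottleneck 1, flow now 9.
No augmenting path remains; maximum flow = 9.
In the residual graph, reachable from In: {In, E, R2, C, R3}.
Min-cut edges: C→Eg (5), R3→Eg (4); capacity 5 + 4 = 9.
Cut capacity 12 exceeds the max flow 9, so it is not minimum.

No — its capacity is 12, but the minimum cut has capacity 9.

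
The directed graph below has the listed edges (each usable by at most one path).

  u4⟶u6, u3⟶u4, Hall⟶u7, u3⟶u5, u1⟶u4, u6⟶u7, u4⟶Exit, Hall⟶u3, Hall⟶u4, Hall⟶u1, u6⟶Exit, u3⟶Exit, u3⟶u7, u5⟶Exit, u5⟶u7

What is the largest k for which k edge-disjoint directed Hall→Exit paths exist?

Assign every edge capacity 1; by Menger, the answer equals the max flow.
Path Hall→u3→Exit (+1); total 1.
Path Hall→u4→Exit (+1); total 2.
Path Hall→u1→u4→u6→Exit (+1); total 3.
No residual Hall→Exit path; max flow = 3.
Certifying cut of size 3: {Hall→u1, Hall→u3, Hall→u4}.

3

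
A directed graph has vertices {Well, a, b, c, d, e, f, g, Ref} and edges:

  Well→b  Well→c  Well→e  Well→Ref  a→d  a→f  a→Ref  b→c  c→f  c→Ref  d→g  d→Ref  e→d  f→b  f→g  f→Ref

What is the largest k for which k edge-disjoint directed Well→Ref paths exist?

4

Assign every edge capacity 1; by Menger, the answer equals the max flow.
Path Well→Ref (+1); total 1.
Path Well→c→Ref (+1); total 2.
Path Well→e→d→Ref (+1); total 3.
Path Well→b→c→f→Ref (+1); total 4.
No residual Well→Ref path; max flow = 4.
Certifying cut of size 4: {Well→Ref, Well→b, Well→c, Well→e}.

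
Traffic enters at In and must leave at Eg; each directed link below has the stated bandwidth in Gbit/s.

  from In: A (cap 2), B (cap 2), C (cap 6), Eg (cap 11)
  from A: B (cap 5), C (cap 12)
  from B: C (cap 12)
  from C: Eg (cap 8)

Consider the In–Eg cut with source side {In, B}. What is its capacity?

31

Edges leaving {In, B}: In→A (2), In→C (6), In→Eg (11), B→C (12).
Cut capacity = 2 + 6 + 11 + 12 = 31.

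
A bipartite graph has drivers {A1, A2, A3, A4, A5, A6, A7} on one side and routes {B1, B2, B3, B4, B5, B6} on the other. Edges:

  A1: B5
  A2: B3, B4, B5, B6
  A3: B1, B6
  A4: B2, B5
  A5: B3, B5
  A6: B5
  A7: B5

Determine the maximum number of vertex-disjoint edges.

Unit-capacity flow: source→left, listed edges, right→sink; max matching = max flow.
Augmenting path A1→B5 (+1); matched 1.
Augmenting path A2→B3 (+1); matched 2.
Augmenting path A3→B1 (+1); matched 3.
Augmenting path A4→B2 (+1); matched 4.
Augmenting path A5→B3→A2→B4 (+1); matched 5.
No augmenting path remains; maximum matching = 5.
König certificate: {A2, A3, A4, A5, B5} is a vertex cover of size 5 (every listed pair touches it), so no matching can be larger.

5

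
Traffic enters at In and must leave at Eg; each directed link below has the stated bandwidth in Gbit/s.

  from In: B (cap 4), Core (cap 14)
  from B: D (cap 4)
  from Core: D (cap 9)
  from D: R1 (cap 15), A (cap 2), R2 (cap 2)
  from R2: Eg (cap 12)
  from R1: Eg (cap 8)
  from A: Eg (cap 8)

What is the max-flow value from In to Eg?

12

Augment In→B→D→R2→Eg: bottleneck 2, flow now 2.
Augment In→B→D→R1→Eg: bottleneck 2, flow now 4.
Augment In→Core→D→R1→Eg: bottleneck 6, flow now 10.
Augment In→Core→D→A→Eg: bottleneck 2, flow now 12.
No augmenting path remains; maximum flow = 12.
In the residual graph, reachable from In: {In, B, Core, D, R1}.
Min-cut edges: D→R2 (2), D→A (2), R1→Eg (8); capacity 2 + 2 + 8 = 12.
This cut is saturated, so no flow can exceed 12.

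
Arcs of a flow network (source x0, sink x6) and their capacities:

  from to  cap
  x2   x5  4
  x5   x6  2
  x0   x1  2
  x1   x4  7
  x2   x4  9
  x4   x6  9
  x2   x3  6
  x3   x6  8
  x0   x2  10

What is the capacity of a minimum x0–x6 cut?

Augment x0→x1→x4→x6: bottleneck 2, flow now 2.
Augment x0→x2→x3→x6: bottleneck 6, flow now 8.
Augment x0→x2→x4→x6: bottleneck 4, flow now 12.
No augmenting path remains; maximum flow = 12.
By max-flow min-cut, the minimum cut capacity equals the max flow.
In the residual graph, reachable from x0: {x0}.
Min-cut edges: x0→x1 (2), x0→x2 (10); capacity 2 + 10 = 12.

12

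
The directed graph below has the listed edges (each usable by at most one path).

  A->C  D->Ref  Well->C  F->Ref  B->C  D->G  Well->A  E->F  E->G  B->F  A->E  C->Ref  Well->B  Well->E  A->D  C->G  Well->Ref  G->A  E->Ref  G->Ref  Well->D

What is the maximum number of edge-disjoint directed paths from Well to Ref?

6

Assign every edge capacity 1; by Menger, the answer equals the max flow.
Path Well→Ref (+1); total 1.
Path Well→C→Ref (+1); total 2.
Path Well→D→Ref (+1); total 3.
Path Well→E→Ref (+1); total 4.
Path Well→B→F→Ref (+1); total 5.
Path Well→A→C→G→Ref (+1); total 6.
No residual Well→Ref path; max flow = 6.
Certifying cut of size 6: {Well→A, Well→B, Well→C, Well→D, Well→E, Well→Ref}.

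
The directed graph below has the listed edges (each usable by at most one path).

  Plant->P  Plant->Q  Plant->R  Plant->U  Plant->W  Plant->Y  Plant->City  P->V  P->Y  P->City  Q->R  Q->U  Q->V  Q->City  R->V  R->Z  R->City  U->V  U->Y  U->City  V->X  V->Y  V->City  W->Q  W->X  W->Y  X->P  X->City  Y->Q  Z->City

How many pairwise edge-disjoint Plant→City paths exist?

Assign every edge capacity 1; by Menger, the answer equals the max flow.
Path Plant→City (+1); total 1.
Path Plant→P→City (+1); total 2.
Path Plant→Q→City (+1); total 3.
Path Plant→R→City (+1); total 4.
Path Plant→U→City (+1); total 5.
Path Plant→W→X→City (+1); total 6.
Path Plant→Y→Q→V→City (+1); total 7.
No residual Plant→City path; max flow = 7.
Certifying cut of size 7: {Plant→City, Plant→P, Plant→Q, Plant→R, Plant→U, Plant→W, Plant→Y}.

7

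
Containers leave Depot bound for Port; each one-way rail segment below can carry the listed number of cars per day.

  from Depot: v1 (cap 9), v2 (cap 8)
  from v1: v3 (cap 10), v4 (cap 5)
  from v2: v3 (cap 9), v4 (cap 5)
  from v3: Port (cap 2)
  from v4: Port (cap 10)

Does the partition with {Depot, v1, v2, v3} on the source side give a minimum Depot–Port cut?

Given cut capacity: 5 + 5 + 2 = 12.
Augment Depot→v1→v3→Port: bottleneck 2, flow now 2.
Augment Depot→v1→v4→Port: bottleneck 5, flow now 7.
Augment Depot→v2→v4→Port: bottleneck 5, flow now 12.
No augmenting path remains; maximum flow = 12.
Cut capacity 12 equals the max flow, so it is a minimum cut.

Yes — it is a minimum cut (capacity 12).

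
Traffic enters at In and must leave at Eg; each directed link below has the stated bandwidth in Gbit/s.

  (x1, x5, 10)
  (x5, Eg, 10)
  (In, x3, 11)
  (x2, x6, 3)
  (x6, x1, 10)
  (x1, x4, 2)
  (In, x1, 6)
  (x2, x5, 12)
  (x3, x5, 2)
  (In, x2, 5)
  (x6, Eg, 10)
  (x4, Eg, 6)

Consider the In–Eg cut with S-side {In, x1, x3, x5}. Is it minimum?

No — its capacity is 17, but the minimum cut has capacity 13.

Given cut capacity: 5 + 2 + 10 = 17.
Augment In→x1→x4→Eg: bottleneck 2, flow now 2.
Augment In→x1→x5→Eg: bottleneck 4, flow now 6.
Augment In→x2→x5→Eg: bottleneck 5, flow now 11.
Augment In→x3→x5→Eg: bottleneck 1, flow now 12.
Augment In→x3→x5→x2→x6→Eg: bottleneck 1, flow now 13. (uses reverse residual edge)
No augmenting path remains; maximum flow = 13.
In the residual graph, reachable from In: {In, x3}.
Min-cut edges: In→x1 (6), In→x2 (5), x3→x5 (2); capacity 6 + 5 + 2 = 13.
Cut capacity 17 exceeds the max flow 13, so it is not minimum.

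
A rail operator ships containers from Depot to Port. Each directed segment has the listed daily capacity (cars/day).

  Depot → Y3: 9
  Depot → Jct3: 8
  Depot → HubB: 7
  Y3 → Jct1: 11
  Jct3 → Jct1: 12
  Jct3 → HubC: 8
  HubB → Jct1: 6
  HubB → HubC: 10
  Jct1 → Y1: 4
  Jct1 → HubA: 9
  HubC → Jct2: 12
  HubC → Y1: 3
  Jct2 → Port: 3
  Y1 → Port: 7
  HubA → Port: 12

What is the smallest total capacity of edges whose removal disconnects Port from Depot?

Augment Depot→Y3→Jct1→Y1→Port: bottleneck 4, flow now 4.
Augment Depot→Y3→Jct1→HubA→Port: bottleneck 5, flow now 9.
Augment Depot→Jct3→Jct1→HubA→Port: bottleneck 4, flow now 13.
Augment Depot→Jct3→HubC→Jct2→Port: bottleneck 3, flow now 16.
Augment Depot→Jct3→HubC→Y1→Port: bottleneck 1, flow now 17.
Augment Depot→HubB→HubC→Y1→Port: bottleneck 2, flow now 19.
No augmenting path remains; maximum flow = 19.
By max-flow min-cut, the minimum cut capacity equals the max flow.
In the residual graph, reachable from Depot: {Depot, Y3, Jct3, HubB, Jct1, HubC, Jct2}.
Min-cut edges: Jct1→Y1 (4), Jct1→HubA (9), HubC→Y1 (3), Jct2→Port (3); capacity 4 + 9 + 3 + 3 = 19.

19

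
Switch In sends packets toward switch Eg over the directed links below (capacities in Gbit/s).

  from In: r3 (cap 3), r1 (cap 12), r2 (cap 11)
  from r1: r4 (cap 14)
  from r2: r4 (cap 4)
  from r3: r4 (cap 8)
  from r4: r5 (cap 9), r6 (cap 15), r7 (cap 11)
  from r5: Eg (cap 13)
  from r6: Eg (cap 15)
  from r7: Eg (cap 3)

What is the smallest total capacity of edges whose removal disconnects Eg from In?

Augment In→r1→r4→r5→Eg: bottleneck 9, flow now 9.
Augment In→r1→r4→r6→Eg: bottleneck 3, flow now 12.
Augment In→r2→r4→r6→Eg: bottleneck 4, flow now 16.
Augment In→r3→r4→r6→Eg: bottleneck 3, flow now 19.
No augmenting path remains; maximum flow = 19.
By max-flow min-cut, the minimum cut capacity equals the max flow.
In the residual graph, reachable from In: {In, r2}.
Min-cut edges: In→r1 (12), In→r3 (3), r2→r4 (4); capacity 12 + 3 + 4 = 19.

19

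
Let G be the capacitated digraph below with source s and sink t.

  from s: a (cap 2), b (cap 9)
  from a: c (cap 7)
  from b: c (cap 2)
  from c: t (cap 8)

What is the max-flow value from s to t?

4

Augment s→a→c→t: bottleneck 2, flow now 2.
Augment s→b→c→t: bottleneck 2, flow now 4.
No augmenting path remains; maximum flow = 4.
In the residual graph, reachable from s: {s, b}.
Min-cut edges: s→a (2), b→c (2); capacity 2 + 2 = 4.
This cut is saturated, so no flow can exceed 4.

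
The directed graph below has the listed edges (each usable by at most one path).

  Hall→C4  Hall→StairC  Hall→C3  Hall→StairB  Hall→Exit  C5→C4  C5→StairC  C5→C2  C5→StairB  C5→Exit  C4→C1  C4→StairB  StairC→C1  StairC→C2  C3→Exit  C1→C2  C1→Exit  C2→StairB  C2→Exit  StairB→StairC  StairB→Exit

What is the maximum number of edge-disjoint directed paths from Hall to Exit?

Assign every edge capacity 1; by Menger, the answer equals the max flow.
Path Hall→Exit (+1); total 1.
Path Hall→C3→Exit (+1); total 2.
Path Hall→StairB→Exit (+1); total 3.
Path Hall→C4→C1→Exit (+1); total 4.
Path Hall→StairC→C2→Exit (+1); total 5.
No residual Hall→Exit path; max flow = 5.
Certifying cut of size 5: {Hall→C3, Hall→C4, Hall→Exit, Hall→StairB, Hall→StairC}.

5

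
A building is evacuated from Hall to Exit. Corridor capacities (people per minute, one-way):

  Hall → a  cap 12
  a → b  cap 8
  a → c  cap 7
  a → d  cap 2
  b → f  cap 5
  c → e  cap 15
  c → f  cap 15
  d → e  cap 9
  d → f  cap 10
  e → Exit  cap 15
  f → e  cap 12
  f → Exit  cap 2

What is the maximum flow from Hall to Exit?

12

Augment Hall→a→b→f→Exit: bottleneck 2, flow now 2.
Augment Hall→a→c→e→Exit: bottleneck 7, flow now 9.
Augment Hall→a→d→e→Exit: bottleneck 2, flow now 11.
Augment Hall→a→b→f→e→Exit: bottleneck 1, flow now 12.
No augmenting path remains; maximum flow = 12.
In the residual graph, reachable from Hall: {Hall}.
Min-cut edges: Hall→a (12); capacity 12 = 12.
This cut is saturated, so no flow can exceed 12.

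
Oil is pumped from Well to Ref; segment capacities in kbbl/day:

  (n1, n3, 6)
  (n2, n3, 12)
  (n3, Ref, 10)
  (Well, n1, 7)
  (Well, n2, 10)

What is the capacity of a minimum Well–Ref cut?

Augment Well→n1→n3→Ref: bottleneck 6, flow now 6.
Augment Well→n2→n3→Ref: bottleneck 4, flow now 10.
No augmenting path remains; maximum flow = 10.
By max-flow min-cut, the minimum cut capacity equals the max flow.
In the residual graph, reachable from Well: {Well, n1, n2, n3}.
Min-cut edges: n3→Ref (10); capacity 10 = 10.

10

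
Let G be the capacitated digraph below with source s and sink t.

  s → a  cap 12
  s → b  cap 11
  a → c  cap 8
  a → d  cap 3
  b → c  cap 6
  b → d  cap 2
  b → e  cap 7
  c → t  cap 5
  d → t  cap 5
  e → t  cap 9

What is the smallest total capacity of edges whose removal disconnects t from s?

Augment s→a→c→t: bottleneck 5, flow now 5.
Augment s→a→d→t: bottleneck 3, flow now 8.
Augment s→b→d→t: bottleneck 2, flow now 10.
Augment s→b→e→t: bottleneck 7, flow now 17.
No augmenting path remains; maximum flow = 17.
By max-flow min-cut, the minimum cut capacity equals the max flow.
In the residual graph, reachable from s: {s, a, b, c}.
Min-cut edges: a→d (3), b→d (2), b→e (7), c→t (5); capacity 3 + 2 + 7 + 5 = 17.

17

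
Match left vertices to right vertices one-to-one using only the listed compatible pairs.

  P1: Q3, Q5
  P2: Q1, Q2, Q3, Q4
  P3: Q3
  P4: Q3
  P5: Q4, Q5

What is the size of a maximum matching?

Unit-capacity flow: source→left, listed edges, right→sink; max matching = max flow.
Augmenting path P1→Q3 (+1); matched 1.
Augmenting path P2→Q1 (+1); matched 2.
Augmenting path P5→Q4 (+1); matched 3.
Augmenting path P3→Q3→P1→Q5 (+1); matched 4.
No augmenting path remains; maximum matching = 4.
König certificate: {P1, P2, P5, Q3} is a vertex cover of size 4 (every listed pair touches it), so no matching can be larger.

4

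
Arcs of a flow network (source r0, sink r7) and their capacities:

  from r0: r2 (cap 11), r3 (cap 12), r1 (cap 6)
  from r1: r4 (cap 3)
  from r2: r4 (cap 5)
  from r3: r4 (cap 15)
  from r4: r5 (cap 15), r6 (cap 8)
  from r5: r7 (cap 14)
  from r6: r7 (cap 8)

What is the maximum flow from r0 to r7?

Augment r0→r1→r4→r5→r7: bottleneck 3, flow now 3.
Augment r0→r2→r4→r5→r7: bottleneck 5, flow now 8.
Augment r0→r3→r4→r5→r7: bottleneck 6, flow now 14.
Augment r0→r3→r4→r6→r7: bottleneck 6, flow now 20.
No augmenting path remains; maximum flow = 20.
In the residual graph, reachable from r0: {r0, r1, r2}.
Min-cut edges: r0→r3 (12), r1→r4 (3), r2→r4 (5); capacity 12 + 3 + 5 = 20.
This cut is saturated, so no flow can exceed 20.

20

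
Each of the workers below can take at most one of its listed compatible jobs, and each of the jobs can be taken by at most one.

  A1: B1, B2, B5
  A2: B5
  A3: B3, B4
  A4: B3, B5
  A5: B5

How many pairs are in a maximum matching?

4

Unit-capacity flow: source→left, listed edges, right→sink; max matching = max flow.
Augmenting path A1→B1 (+1); matched 1.
Augmenting path A2→B5 (+1); matched 2.
Augmenting path A3→B3 (+1); matched 3.
Augmenting path A4→B3→A3→B4 (+1); matched 4.
No augmenting path remains; maximum matching = 4.
König certificate: {A1, A3, A4, B5} is a vertex cover of size 4 (every listed pair touches it), so no matching can be larger.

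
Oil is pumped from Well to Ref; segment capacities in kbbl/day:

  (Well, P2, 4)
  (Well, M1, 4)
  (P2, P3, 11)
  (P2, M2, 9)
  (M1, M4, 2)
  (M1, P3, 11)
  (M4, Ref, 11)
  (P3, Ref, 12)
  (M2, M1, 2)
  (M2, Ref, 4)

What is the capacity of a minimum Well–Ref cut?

Augment Well→P2→P3→Ref: bottleneck 4, flow now 4.
Augment Well→M1→M4→Ref: bottleneck 2, flow now 6.
Augment Well→M1→P3→Ref: bottleneck 2, flow now 8.
No augmenting path remains; maximum flow = 8.
By max-flow min-cut, the minimum cut capacity equals the max flow.
In the residual graph, reachable from Well: {Well}.
Min-cut edges: Well→P2 (4), Well→M1 (4); capacity 4 + 4 = 8.

8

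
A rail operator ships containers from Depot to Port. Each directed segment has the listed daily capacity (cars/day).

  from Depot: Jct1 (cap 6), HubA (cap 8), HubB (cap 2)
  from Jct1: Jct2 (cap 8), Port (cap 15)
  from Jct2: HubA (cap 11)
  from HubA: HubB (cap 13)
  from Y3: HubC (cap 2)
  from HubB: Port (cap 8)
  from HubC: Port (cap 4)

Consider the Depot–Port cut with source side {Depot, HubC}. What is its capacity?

20

Edges leaving {Depot, HubC}: Depot→Jct1 (6), Depot→HubA (8), Depot→HubB (2), HubC→Port (4).
Cut capacity = 6 + 8 + 2 + 4 = 20.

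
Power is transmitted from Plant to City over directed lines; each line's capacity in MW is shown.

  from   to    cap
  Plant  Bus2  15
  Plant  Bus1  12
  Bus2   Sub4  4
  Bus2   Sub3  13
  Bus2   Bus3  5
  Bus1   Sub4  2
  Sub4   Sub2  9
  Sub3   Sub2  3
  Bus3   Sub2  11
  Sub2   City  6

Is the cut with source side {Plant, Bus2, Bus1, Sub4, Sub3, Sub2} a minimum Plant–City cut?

No — its capacity is 11, but the minimum cut has capacity 6.

Given cut capacity: 5 + 6 = 11.
Augment Plant→Bus2→Sub4→Sub2→City: bottleneck 4, flow now 4.
Augment Plant→Bus2→Sub3→Sub2→City: bottleneck 2, flow now 6.
No augmenting path remains; maximum flow = 6.
In the residual graph, reachable from Plant: {Plant, Bus2, Bus1, Sub4, Sub3, Bus3, Sub2}.
Min-cut edges: Sub2→City (6); capacity 6 = 6.
Cut capacity 11 exceeds the max flow 6, so it is not minimum.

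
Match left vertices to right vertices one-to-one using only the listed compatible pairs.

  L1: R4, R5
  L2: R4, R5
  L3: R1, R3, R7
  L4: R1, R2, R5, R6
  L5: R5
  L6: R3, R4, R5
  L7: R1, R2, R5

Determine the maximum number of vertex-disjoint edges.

6

Unit-capacity flow: source→left, listed edges, right→sink; max matching = max flow.
Augmenting path L1→R4 (+1); matched 1.
Augmenting path L2→R5 (+1); matched 2.
Augmenting path L3→R1 (+1); matched 3.
Augmenting path L4→R2 (+1); matched 4.
Augmenting path L6→R3 (+1); matched 5.
Augmenting path L7→R1→L3→R7 (+1); matched 6.
No augmenting path remains; maximum matching = 6.
König certificate: {L3, L4, L6, L7, R4, R5} is a vertex cover of size 6 (every listed pair touches it), so no matching can be larger.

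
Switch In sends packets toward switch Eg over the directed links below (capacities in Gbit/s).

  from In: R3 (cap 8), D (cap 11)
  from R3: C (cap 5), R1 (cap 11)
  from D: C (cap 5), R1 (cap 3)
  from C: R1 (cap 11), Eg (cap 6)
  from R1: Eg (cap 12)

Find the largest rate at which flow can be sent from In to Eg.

Augment In→R3→C→Eg: bottleneck 5, flow now 5.
Augment In→R3→R1→Eg: bottleneck 3, flow now 8.
Augment In→D→C→Eg: bottleneck 1, flow now 9.
Augment In→D→R1→Eg: bottleneck 3, flow now 12.
Augment In→D→C→R1→Eg: bottleneck 4, flow now 16.
No augmenting path remains; maximum flow = 16.
In the residual graph, reachable from In: {In, D}.
Min-cut edges: In→R3 (8), D→C (5), D→R1 (3); capacity 8 + 5 + 3 = 16.
This cut is saturated, so no flow can exceed 16.

16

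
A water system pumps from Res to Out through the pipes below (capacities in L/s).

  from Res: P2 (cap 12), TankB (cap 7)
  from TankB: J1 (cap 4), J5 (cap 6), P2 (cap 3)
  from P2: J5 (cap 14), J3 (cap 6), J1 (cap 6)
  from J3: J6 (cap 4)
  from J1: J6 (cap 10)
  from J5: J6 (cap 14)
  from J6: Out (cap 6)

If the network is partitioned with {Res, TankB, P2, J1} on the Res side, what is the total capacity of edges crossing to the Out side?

36

Edges leaving {Res, TankB, P2, J1}: TankB→J5 (6), P2→J3 (6), P2→J5 (14), J1→J6 (10).
Cut capacity = 6 + 6 + 14 + 10 = 36.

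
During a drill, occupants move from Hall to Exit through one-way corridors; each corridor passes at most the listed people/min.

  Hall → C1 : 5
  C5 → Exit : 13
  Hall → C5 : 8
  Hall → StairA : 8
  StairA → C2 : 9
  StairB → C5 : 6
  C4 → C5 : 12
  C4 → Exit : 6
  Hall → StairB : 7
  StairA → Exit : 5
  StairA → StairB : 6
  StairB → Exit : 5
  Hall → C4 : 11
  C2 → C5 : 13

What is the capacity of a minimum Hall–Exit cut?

29

Augment Hall→StairA→Exit: bottleneck 5, flow now 5.
Augment Hall→StairB→Exit: bottleneck 5, flow now 10.
Augment Hall→C4→Exit: bottleneck 6, flow now 16.
Augment Hall→C5→Exit: bottleneck 8, flow now 24.
Augment Hall→StairB→C5→Exit: bottleneck 2, flow now 26.
Augment Hall→C4→C5→Exit: bottleneck 3, flow now 29.
No augmenting path remains; maximum flow = 29.
By max-flow min-cut, the minimum cut capacity equals the max flow.
In the residual graph, reachable from Hall: {Hall, StairA, C1, C2, StairB, C4, C5}.
Min-cut edges: StairA→Exit (5), StairB→Exit (5), C4→Exit (6), C5→Exit (13); capacity 5 + 5 + 6 + 13 = 29.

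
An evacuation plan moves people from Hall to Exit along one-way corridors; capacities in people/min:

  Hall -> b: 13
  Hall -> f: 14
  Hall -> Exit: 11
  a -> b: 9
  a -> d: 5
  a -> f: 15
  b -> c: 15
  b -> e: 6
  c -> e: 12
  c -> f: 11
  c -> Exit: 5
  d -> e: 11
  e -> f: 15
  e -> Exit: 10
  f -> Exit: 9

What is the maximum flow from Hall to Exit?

Augment Hall→Exit: bottleneck 11, flow now 11.
Augment Hall→f→Exit: bottleneck 9, flow now 20.
Augment Hall→b→c→Exit: bottleneck 5, flow now 25.
Augment Hall→b→e→Exit: bottleneck 6, flow now 31.
Augment Hall→b→c→e→Exit: bottleneck 2, flow now 33.
No augmenting path remains; maximum flow = 33.
In the residual graph, reachable from Hall: {Hall, f}.
Min-cut edges: Hall→b (13), Hall→Exit (11), f→Exit (9); capacity 13 + 11 + 9 = 33.
This cut is saturated, so no flow can exceed 33.

33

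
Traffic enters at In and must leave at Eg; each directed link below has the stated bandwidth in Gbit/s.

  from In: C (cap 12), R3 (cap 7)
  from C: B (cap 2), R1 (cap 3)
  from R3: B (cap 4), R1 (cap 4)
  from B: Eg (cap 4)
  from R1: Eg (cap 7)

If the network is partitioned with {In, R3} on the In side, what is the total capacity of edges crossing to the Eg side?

Edges leaving {In, R3}: In→C (12), R3→B (4), R3→R1 (4).
Cut capacity = 12 + 4 + 4 = 20.

20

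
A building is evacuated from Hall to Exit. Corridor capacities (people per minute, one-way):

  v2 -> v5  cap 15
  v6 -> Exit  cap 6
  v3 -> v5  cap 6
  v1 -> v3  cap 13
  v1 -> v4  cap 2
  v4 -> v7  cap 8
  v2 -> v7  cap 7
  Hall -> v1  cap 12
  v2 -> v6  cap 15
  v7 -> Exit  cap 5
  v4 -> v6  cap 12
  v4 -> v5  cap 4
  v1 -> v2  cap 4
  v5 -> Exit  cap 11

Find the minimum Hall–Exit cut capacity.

Augment Hall→v1→v2→v5→Exit: bottleneck 4, flow now 4.
Augment Hall→v1→v3→v5→Exit: bottleneck 6, flow now 10.
Augment Hall→v1→v4→v5→Exit: bottleneck 1, flow now 11.
Augment Hall→v1→v4→v6→Exit: bottleneck 1, flow now 12.
No augmenting path remains; maximum flow = 12.
By max-flow min-cut, the minimum cut capacity equals the max flow.
In the residual graph, reachable from Hall: {Hall}.
Min-cut edges: Hall→v1 (12); capacity 12 = 12.

12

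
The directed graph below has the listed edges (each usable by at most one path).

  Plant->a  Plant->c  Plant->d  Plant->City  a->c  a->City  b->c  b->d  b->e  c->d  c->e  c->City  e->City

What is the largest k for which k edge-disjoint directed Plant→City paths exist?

3

Assign every edge capacity 1; by Menger, the answer equals the max flow.
Path Plant→City (+1); total 1.
Path Plant→a→City (+1); total 2.
Path Plant→c→City (+1); total 3.
No residual Plant→City path; max flow = 3.
Certifying cut of size 3: {Plant→City, Plant→a, Plant→c}.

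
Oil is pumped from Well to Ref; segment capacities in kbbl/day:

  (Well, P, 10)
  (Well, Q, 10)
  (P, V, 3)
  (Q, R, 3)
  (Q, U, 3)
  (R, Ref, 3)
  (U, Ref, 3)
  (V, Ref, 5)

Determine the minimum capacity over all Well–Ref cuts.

Augment Well→P→V→Ref: bottleneck 3, flow now 3.
Augment Well→Q→R→Ref: bottleneck 3, flow now 6.
Augment Well→Q→U→Ref: bottleneck 3, flow now 9.
No augmenting path remains; maximum flow = 9.
By max-flow min-cut, the minimum cut capacity equals the max flow.
In the residual graph, reachable from Well: {Well, P, Q}.
Min-cut edges: P→V (3), Q→R (3), Q→U (3); capacity 3 + 3 + 3 = 9.

9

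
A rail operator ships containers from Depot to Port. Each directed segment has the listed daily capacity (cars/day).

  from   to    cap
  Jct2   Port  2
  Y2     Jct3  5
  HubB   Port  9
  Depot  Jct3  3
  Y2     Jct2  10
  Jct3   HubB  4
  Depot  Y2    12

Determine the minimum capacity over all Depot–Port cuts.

6

Augment Depot→Y2→Jct2→Port: bottleneck 2, flow now 2.
Augment Depot→Jct3→HubB→Port: bottleneck 3, flow now 5.
Augment Depot→Y2→Jct3→HubB→Port: bottleneck 1, flow now 6.
No augmenting path remains; maximum flow = 6.
By max-flow min-cut, the minimum cut capacity equals the max flow.
In the residual graph, reachable from Depot: {Depot, Y2, Jct3, Jct2}.
Min-cut edges: Jct3→HubB (4), Jct2→Port (2); capacity 4 + 2 = 6.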